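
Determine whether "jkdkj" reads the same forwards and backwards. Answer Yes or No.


Input string: 'jkdkj'
Reversed: 'jkdkj'
Compare pairs: s[0]='j' vs s[4]='j' (match), s[1]='k' vs s[3]='k' (match)
Palindrome: Yes


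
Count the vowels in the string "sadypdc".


Input string: 'sadypdc'
Operation: count vowels (a, e, i, o, u)
Scan: s[0]='s', s[1]='a' (vowel), s[2]='d', s[3]='y', s[4]='p', s[5]='d', s[6]='c'
Vowels found: 1
Result: 1


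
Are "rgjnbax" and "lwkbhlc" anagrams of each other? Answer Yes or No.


String 1: 'rgjnbax' -> sorted: 'abgjnrx'
String 2: 'lwkbhlc' -> sorted: 'bchkllw'
Compare sorted forms: 'abgjnrx' != 'bchkllw'
Anagram: No


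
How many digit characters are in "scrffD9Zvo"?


Input string: 'scrffD9Zvo'
Operation: count digit characters (0-9)
Scan: 's', 'c', 'r', 'f', 'f', 'D', '9'(digit), 'Z', 'v', 'o'
Digits found: 1
Result: 1


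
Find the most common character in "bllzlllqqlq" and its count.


Input: 'bllzlllqqlq'
Operation: tally each character
Counts: 'b':1, 'l':6, 'q':3, 'z':1
Maximum: 'l' appears 6 times


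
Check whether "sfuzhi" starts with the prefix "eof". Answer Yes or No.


Input string: 'sfuzhi'
Prefix to check: 'eof'
First 3 characters of input: 'sfu'
Match: False
Result: No


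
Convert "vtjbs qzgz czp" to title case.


Input string: 'vtjbs qzgz czp'
Operation: capitalize first letter of each word
Word transformations: 'vtjbs'->'Vtjbs', 'qzgz'->'Qzgz', 'czp'->'Czp'
Result: Vtjbs Qzgz Czp


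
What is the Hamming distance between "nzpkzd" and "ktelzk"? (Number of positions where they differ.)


String 1: 'nzpkzd'
String 2: 'ktelzk'
Compare each position: pos 0: 'n'!='k', pos 1: 'z'!='t', pos 2: 'p'!='e', pos 3: 'k'!='l', pos 4: 'z'=='z', pos 5: 'd'!='k'
Differing positions: 5
Hamming distance: 5


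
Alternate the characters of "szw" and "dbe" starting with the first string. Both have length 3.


String 1: 'szw'
String 2: 'dbe'
Operation: alternate characters
Pairs: 's'+'d', 'z'+'b', 'w'+'e'
Result: sdzbwe


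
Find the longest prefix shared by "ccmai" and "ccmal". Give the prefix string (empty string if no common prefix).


String 1: 'ccmai'
String 2: 'ccmal'
Compare position by position:
pos 0: 'c' vs 'c' match
pos 1: 'c' vs 'c' match
pos 2: 'm' vs 'm' match
pos 3: 'a' vs 'a' match
pos 4: 'i' vs 'l' differ -> stop
Longest common prefix: "ccma" (length 4)


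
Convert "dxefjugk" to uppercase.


Input string: 'dxefjugk'
Operation: convert each letter to uppercase
Mapping: 'd'->'D', 'x'->'X', 'e'->'E', 'f'->'F', 'j'->'J', 'u'->'U', 'g'->'G', 'k'->'K'
Result: DXEFJUGK


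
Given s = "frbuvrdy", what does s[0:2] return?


Input string: 'frbuvrdy'
Operation: slice [0:2]
Extract characters: s[0]='f', s[1]='r'
Result: fr


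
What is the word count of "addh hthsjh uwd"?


Input string: 'addh hthsjh uwd'
Operation: split by spaces
Words found: 'addh', 'hthsjh', 'uwd'
Word count: 3


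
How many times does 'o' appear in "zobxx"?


Input string: 'zobxx'
Target character: 'o'
Scan each position: s[1]='o'
Matches found at indices: 1
Total: 1


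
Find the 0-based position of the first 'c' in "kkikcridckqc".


Input string: 'kkikcridckqc'
Target: 'c'
Scanning left to right: s[0]='k', s[1]='k', s[2]='i', s[3]='k', s[4]='c'
First match at index: 4


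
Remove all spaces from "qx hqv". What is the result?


Input string: 'qx hqv'
Operation: remove all spaces
Words: 'qx', 'hqv'
Join without spaces: qxhqv


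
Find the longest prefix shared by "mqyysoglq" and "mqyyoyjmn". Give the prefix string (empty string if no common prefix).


String 1: 'mqyysoglq'
String 2: 'mqyyoyjmn'
Compare position by position:
pos 0: 'm' vs 'm' match
pos 1: 'q' vs 'q' match
pos 2: 'y' vs 'y' match
pos 3: 'y' vs 'y' match
pos 4: 's' vs 'o' differ -> stop
Longest common prefix: "mqyy" (length 4)


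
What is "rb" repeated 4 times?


Input string: 'rb'
Operation: repeat 4 times
Concatenation: 'rb' + 'rb' + 'rb' + 'rb'
Result: rbrbrbrb


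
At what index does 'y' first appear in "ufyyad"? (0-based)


Input string: 'ufyyad'
Target: 'y'
Scanning left to right: s[0]='u', s[1]='f', s[2]='y'
First match at index: 2


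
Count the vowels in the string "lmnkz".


Input string: 'lmnkz'
Operation: count vowels (a, e, i, o, u)
Scan: s[0]='l', s[1]='m', s[2]='n', s[3]='k', s[4]='z'
Vowels found: 0
Result: 0


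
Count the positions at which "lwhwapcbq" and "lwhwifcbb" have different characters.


String 1: 'lwhwapcbq'
String 2: 'lwhwifcbb'
Compare each position: pos 0: 'l'=='l', pos 1: 'w'=='w', pos 2: 'h'=='h', pos 3: 'w'=='w', pos 4: 'a'!='i', pos 5: 'p'!='f', pos 6: 'c'=='c', pos 7: 'b'=='b', pos 8: 'q'!='b'
Differing positions: 3
Hamming distance: 3


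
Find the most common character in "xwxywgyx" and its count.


Input: 'xwxywgyx'
Operation: tally each character
Counts: 'g':1, 'w':2, 'x':3, 'y':2
Maximum: 'x' appears 3 times


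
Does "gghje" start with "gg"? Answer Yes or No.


Input string: 'gghje'
Prefix to check: 'gg'
First 2 characters of input: 'gg'
Match: True
Result: Yes


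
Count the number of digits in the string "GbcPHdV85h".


Input string: 'GbcPHdV85h'
Operation: count digit characters (0-9)
Scan: 'G', 'b', 'c', 'P', 'H', 'd', 'V', '8'(digit), '5'(digit), 'h'
Digits found: 2
Result: 2


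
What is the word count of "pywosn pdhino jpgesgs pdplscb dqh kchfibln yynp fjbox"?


Input string: 'pywosn pdhino jpgesgs pdplscb dqh kchfibln yynp fjbox'
Operation: split by spaces
Words found: 'pywosn', 'pdhino', 'jpgesgs', 'pdplscb', 'dqh', 'kchfibln', 'yynp', 'fjbox'
Word count: 8


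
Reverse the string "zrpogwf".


Input string: 'zrpogwf'
Operation: reverse character order
Original order: 'z' -> 'r' -> 'p' -> 'o' -> 'g' -> 'w' -> 'f'
Reversed order: 'f' -> 'w' -> 'g' -> 'o' -> 'p' -> 'r' -> 'z'
Result: fwgoprz


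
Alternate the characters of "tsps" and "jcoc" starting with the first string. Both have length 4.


String 1: 'tsps'
String 2: 'jcoc'
Operation: alternate characters
Pairs: 't'+'j', 's'+'c', 'p'+'o', 's'+'c'
Result: tjscposc


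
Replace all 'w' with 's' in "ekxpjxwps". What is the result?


Input string: 'ekxpjxwps'
Operation: replace 'w' with 's'
Positions of 'w': 6
After replacement: ekxpjxsps


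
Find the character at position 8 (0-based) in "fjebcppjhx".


Input string: 'fjebcppjhx'
Operation: get character at index 8
Index mapping: s[0]='f', s[1]='j', s[2]='e', s[3]='b', s[4]='c', s[5]='p', s[6]='p', s[7]='j', s[8]='h'
Result: 'h'


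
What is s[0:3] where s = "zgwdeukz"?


Input string: 'zgwdeukz'
Operation: slice [0:3]
Extract characters: s[0]='z', s[1]='g', s[2]='w'
Result: zgw


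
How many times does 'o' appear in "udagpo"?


Input string: 'udagpo'
Target character: 'o'
Scan each position: s[5]='o'
Matches found at indices: 5
Total: 1


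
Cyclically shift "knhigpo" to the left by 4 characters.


Input: 'knhigpo', shift = 4
Operation: split at index 4 and swap parts
Front part s[0:4] = 'knhi'
Back part s[4:] = 'gpo'
Rotated = back + front = 'gpo' + 'knhi'
Result: gpoknhi


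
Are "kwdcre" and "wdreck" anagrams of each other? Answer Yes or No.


String 1: 'kwdcre' -> sorted: 'cdekrw'
String 2: 'wdreck' -> sorted: 'cdekrw'
Compare sorted forms: 'cdekrw' == 'cdekrw'
Anagram: Yes


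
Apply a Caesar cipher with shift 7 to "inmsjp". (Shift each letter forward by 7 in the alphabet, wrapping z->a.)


Input: 'inmsjp', shift = 7
Operation: for each letter, (position + 7) mod 26
Mapping: 'i'(8+7=15)->'p', 'n'(13+7=20)->'u', 'm'(12+7=19)->'t', 's'(18+7=25)->'z', 'j'(9+7=16)->'q', 'p'(15+7=22)->'w'
Result: putzqw


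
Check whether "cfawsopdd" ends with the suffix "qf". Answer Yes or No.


Input string: 'cfawsopdd'
Suffix to check: 'qf'
Last 2 characters of input: 'dd'
Match: False
Result: No


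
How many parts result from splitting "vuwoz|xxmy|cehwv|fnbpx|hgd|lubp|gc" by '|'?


Input string: 'vuwoz|xxmy|cehwv|fnbpx|hgd|lubp|gc'
Delimiter: '|'
Split result: 'vuwoz', 'xxmy', 'cehwv', 'fnbpx', 'hgd', 'lubp', 'gc'
Number of parts: 7


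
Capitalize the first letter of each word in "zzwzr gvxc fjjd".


Input string: 'zzwzr gvxc fjjd'
Operation: capitalize first letter of each word
Word transformations: 'zzwzr'->'Zzwzr', 'gvxc'->'Gvxc', 'fjjd'->'Fjjd'
Result: Zzwzr Gvxc Fjjd


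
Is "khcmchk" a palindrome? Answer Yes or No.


Input string: 'khcmchk'
Reversed: 'khcmchk'
Compare pairs: s[0]='k' vs s[6]='k' (match), s[1]='h' vs s[5]='h' (match), s[2]='c' vs s[4]='c' (match)
Palindrome: Yes


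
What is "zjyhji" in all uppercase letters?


Input string: 'zjyhji'
Operation: convert each letter to uppercase
Mapping: 'z'->'Z', 'j'->'J', 'y'->'Y', 'h'->'H', 'j'->'J', 'i'->'I'
Result: ZJYHJI


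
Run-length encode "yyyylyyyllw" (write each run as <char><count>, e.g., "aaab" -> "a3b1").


Input: 'yyyylyyyllw'
Operation: identify consecutive runs
Runs: 'yyyy' -> y4, 'l' -> l1, 'yyy' -> y3, 'll' -> l2, 'w' -> w1
Encoded: y4l1y3l2w1


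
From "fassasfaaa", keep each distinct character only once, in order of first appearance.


Input: 'fassasfaaa'
Operation: keep first occurrence of each character
Scan: s[0]='f' new -> keep; s[1]='a' new -> keep; s[2]='s' new -> keep; s[3]='s' seen -> skip; s[4]='a' seen -> skip; s[5]='s' seen -> skip; s[6]='f' seen -> skip; s[7]='a' seen -> skip; s[8]='a' seen -> skip; s[9]='a' seen -> skip
Result: fas


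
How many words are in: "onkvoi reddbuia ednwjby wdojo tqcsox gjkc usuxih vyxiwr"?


Input string: 'onkvoi reddbuia ednwjby wdojo tqcsox gjkc usuxih vyxiwr'
Operation: split by spaces
Words found: 'onkvoi', 'reddbuia', 'ednwjby', 'wdojo', 'tqcsox', 'gjkc', 'usuxih', 'vyxiwr'
Word count: 8


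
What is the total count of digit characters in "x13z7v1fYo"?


Input string: 'x13z7v1fYo'
Operation: count digit characters (0-9)
Scan: 'x', '1'(digit), '3'(digit), 'z', '7'(digit), 'v', '1'(digit), 'f', 'Y', 'o'
Digits found: 4
Result: 4


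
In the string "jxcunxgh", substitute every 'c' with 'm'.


Input string: 'jxcunxgh'
Operation: replace 'c' with 'm'
Positions of 'c': 2
After replacement: jxmunxgh


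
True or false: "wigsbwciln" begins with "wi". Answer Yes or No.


Input string: 'wigsbwciln'
Prefix to check: 'wi'
First 2 characters of input: 'wi'
Match: True
Result: Yes


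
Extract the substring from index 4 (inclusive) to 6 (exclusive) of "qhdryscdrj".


Input string: 'qhdryscdrj'
Operation: slice [4:6]
Extract characters: s[4]='y', s[5]='s'
Result: ys


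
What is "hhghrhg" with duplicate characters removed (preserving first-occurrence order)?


Input: 'hhghrhg'
Operation: keep first occurrence of each character
Scan: s[0]='h' new -> keep; s[1]='h' seen -> skip; s[2]='g' new -> keep; s[3]='h' seen -> skip; s[4]='r' new -> keep; s[5]='h' seen -> skip; s[6]='g' seen -> skip
Result: hgr


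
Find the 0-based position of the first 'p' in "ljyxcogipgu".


Input string: 'ljyxcogipgu'
Target: 'p'
Scanning left to right: s[0]='l', s[1]='j', s[2]='y', s[3]='x', s[4]='c', s[5]='o', s[6]='g', s[7]='i', s[8]='p'
First match at index: 8


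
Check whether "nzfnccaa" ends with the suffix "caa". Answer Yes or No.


Input string: 'nzfnccaa'
Suffix to check: 'caa'
Last 3 characters of input: 'caa'
Match: True
Result: Yes


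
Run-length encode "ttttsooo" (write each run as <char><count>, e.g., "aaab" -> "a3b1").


Input: 'ttttsooo'
Operation: identify consecutive runs
Runs: 'tttt' -> t4, 's' -> s1, 'ooo' -> o3
Encoded: t4s1o3


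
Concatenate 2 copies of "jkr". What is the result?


Input string: 'jkr'
Operation: repeat 2 times
Concatenation: 'jkr' + 'jkr'
Result: jkrjkr


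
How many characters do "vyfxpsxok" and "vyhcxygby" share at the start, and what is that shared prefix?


String 1: 'vyfxpsxok'
String 2: 'vyhcxygby'
Compare position by position:
pos 0: 'v' vs 'v' match
pos 1: 'y' vs 'y' match
pos 2: 'f' vs 'h' differ -> stop
Longest common prefix: "vy" (length 2)


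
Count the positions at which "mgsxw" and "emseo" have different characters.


String 1: 'mgsxw'
String 2: 'emseo'
Compare each position: pos 0: 'm'!='e', pos 1: 'g'!='m', pos 2: 's'=='s', pos 3: 'x'!='e', pos 4: 'w'!='o'
Differing positions: 4
Hamming distance: 4


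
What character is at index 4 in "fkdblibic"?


Input string: 'fkdblibic'
Operation: get character at index 4
Index mapping: s[0]='f', s[1]='k', s[2]='d', s[3]='b', s[4]='l'
Result: 'l'


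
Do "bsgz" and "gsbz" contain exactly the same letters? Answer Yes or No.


String 1: 'bsgz' -> sorted: 'bgsz'
String 2: 'gsbz' -> sorted: 'bgsz'
Compare sorted forms: 'bgsz' == 'bgsz'
Anagram: Yes


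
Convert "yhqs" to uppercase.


Input string: 'yhqs'
Operation: convert each letter to uppercase
Mapping: 'y'->'Y', 'h'->'H', 'q'->'Q', 's'->'S'
Result: YHQS


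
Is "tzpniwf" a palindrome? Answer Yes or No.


Input string: 'tzpniwf'
Reversed: 'fwinpzt'
Compare pairs: s[0]='t' vs s[6]='f' (mismatch), s[1]='z' vs s[5]='w' (mismatch), s[2]='p' vs s[4]='i' (mismatch)
Palindrome: No


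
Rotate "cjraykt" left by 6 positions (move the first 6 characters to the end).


Input: 'cjraykt', shift = 6
Operation: split at index 6 and swap parts
Front part s[0:6] = 'cjrayk'
Back part s[6:] = 't'
Rotated = back + front = 't' + 'cjrayk'
Result: tcjrayk


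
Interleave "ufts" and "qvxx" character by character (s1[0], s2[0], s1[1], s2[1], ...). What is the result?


String 1: 'ufts'
String 2: 'qvxx'
Operation: alternate characters
Pairs: 'u'+'q', 'f'+'v', 't'+'x', 's'+'x'
Result: uqfvtxsx


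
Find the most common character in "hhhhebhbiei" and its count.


Input: 'hhhhebhbiei'
Operation: tally each character
Counts: 'b':2, 'e':2, 'h':5, 'i':2
Maximum: 'h' appears 5 times


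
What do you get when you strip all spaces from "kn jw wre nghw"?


Input string: 'kn jw wre nghw'
Operation: remove all spaces
Words: 'kn', 'jw', 'wre', 'nghw'
Join without spaces: knjwwrenghw


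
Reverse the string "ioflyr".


Input string: 'ioflyr'
Operation: reverse character order
Original order: 'i' -> 'o' -> 'f' -> 'l' -> 'y' -> 'r'
Reversed order: 'r' -> 'y' -> 'l' -> 'f' -> 'o' -> 'i'
Result: rylfoi


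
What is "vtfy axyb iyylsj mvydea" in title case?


Input string: 'vtfy axyb iyylsj mvydea'
Operation: capitalize first letter of each word
Word transformations: 'vtfy'->'Vtfy', 'axyb'->'Axyb', 'iyylsj'->'Iyylsj', 'mvydea'->'Mvydea'
Result: Vtfy Axyb Iyylsj Mvydea


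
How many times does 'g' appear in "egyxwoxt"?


Input string: 'egyxwoxt'
Target character: 'g'
Scan each position: s[1]='g'
Matches found at indices: 1
Total: 1


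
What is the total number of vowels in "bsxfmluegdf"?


Input string: 'bsxfmluegdf'
Operation: count vowels (a, e, i, o, u)
Scan: s[0]='b', s[1]='s', s[2]='x', s[3]='f', s[4]='m', s[5]='l', s[6]='u' (vowel), s[7]='e' (vowel), s[8]='g', s[9]='d', s[10]='f'
Vowels found: 2
Result: 2


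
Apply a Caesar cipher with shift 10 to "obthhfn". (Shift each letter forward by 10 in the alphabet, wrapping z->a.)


Input: 'obthhfn', shift = 10
Operation: for each letter, (position + 10) mod 26
Mapping: 'o'(14+10=24)->'y', 'b'(1+10=11)->'l', 't'(19+10=29, 29 mod 26=3)->'d', 'h'(7+10=17)->'r', 'h'(7+10=17)->'r', 'f'(5+10=15)->'p', 'n'(13+10=23)->'x'
Result: yldrrpx


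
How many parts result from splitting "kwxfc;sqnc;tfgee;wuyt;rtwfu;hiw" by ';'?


Input string: 'kwxfc;sqnc;tfgee;wuyt;rtwfu;hiw'
Delimiter: ';'
Split result: 'kwxfc', 'sqnc', 'tfgee', 'wuyt', 'rtwfu', 'hiw'
Number of parts: 6


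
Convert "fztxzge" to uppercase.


Input string: 'fztxzge'
Operation: convert each letter to uppercase
Mapping: 'f'->'F', 'z'->'Z', 't'->'T', 'x'->'X', 'z'->'Z', 'g'->'G', 'e'->'E'
Result: FZTXZGE


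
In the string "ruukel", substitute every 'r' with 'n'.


Input string: 'ruukel'
Operation: replace 'r' with 'n'
Positions of 'r': 0
After replacement: nuukel


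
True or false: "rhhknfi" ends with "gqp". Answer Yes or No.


Input string: 'rhhknfi'
Suffix to check: 'gqp'
Last 3 characters of input: 'nfi'
Match: False
Result: No


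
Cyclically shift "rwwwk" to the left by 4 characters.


Input: 'rwwwk', shift = 4
Operation: split at index 4 and swap parts
Front part s[0:4] = 'rwww'
Back part s[4:] = 'k'
Rotated = back + front = 'k' + 'rwww'
Result: krwww


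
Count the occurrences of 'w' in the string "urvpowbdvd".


Input string: 'urvpowbdvd'
Target character: 'w'
Scan each position: s[5]='w'
Matches found at indices: 5
Total: 1


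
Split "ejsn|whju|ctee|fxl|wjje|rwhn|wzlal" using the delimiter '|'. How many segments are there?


Input string: 'ejsn|whju|ctee|fxl|wjje|rwhn|wzlal'
Delimiter: '|'
Split result: 'ejsn', 'whju', 'ctee', 'fxl', 'wjje', 'rwhn', 'wzlal'
Number of parts: 7


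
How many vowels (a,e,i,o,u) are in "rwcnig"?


Input string: 'rwcnig'
Operation: count vowels (a, e, i, o, u)
Scan: s[0]='r', s[1]='w', s[2]='c', s[3]='n', s[4]='i' (vowel), s[5]='g'
Vowels found: 1
Result: 1


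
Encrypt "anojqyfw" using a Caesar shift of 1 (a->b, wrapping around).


Input: 'anojqyfw', shift = 1
Operation: for each letter, (position + 1) mod 26
Mapping: 'a'(0+1=1)->'b', 'n'(13+1=14)->'o', 'o'(14+1=15)->'p', 'j'(9+1=10)->'k', 'q'(16+1=17)->'r', 'y'(24+1=25)->'z', 'f'(5+1=6)->'g', 'w'(22+1=23)->'x'
Result: bopkrzgx


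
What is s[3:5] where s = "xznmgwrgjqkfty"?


Input string: 'xznmgwrgjqkfty'
Operation: slice [3:5]
Extract characters: s[3]='m', s[4]='g'
Result: mg


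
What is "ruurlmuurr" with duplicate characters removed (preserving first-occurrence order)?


Input: 'ruurlmuurr'
Operation: keep first occurrence of each character
Scan: s[0]='r' new -> keep; s[1]='u' new -> keep; s[2]='u' seen -> skip; s[3]='r' seen -> skip; s[4]='l' new -> keep; s[5]='m' new -> keep; s[6]='u' seen -> skip; s[7]='u' seen -> skip; s[8]='r' seen -> skip; s[9]='r' seen -> skip
Result: rulm


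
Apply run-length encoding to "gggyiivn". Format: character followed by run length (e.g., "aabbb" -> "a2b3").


Input: 'gggyiivn'
Operation: identify consecutive runs
Runs: 'ggg' -> g3, 'y' -> y1, 'ii' -> i2, 'v' -> v1, 'n' -> n1
Encoded: g3y1i2v1n1


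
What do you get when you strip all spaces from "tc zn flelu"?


Input string: 'tc zn flelu'
Operation: remove all spaces
Words: 'tc', 'zn', 'flelu'
Join without spaces: tcznflelu


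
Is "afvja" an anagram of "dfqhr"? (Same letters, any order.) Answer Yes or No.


String 1: 'dfqhr' -> sorted: 'dfhqr'
String 2: 'afvja' -> sorted: 'aafjv'
Compare sorted forms: 'dfhqr' != 'aafjv'
Anagram: No


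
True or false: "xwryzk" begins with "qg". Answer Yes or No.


Input string: 'xwryzk'
Prefix to check: 'qg'
First 2 characters of input: 'xw'
Match: False
Result: No


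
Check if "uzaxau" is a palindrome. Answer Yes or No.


Input string: 'uzaxau'
Reversed: 'uaxazu'
Compare pairs: s[0]='u' vs s[5]='u' (match), s[1]='z' vs s[4]='a' (mismatch), s[2]='a' vs s[3]='x' (mismatch)
Palindrome: No


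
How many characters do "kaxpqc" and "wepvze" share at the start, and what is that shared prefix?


String 1: 'kaxpqc'
String 2: 'wepvze'
Compare position by position:
pos 0: 'k' vs 'w' differ -> stop
Longest common prefix: "" (length 0)


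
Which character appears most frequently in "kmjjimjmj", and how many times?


Input: 'kmjjimjmj'
Operation: tally each character
Counts: 'i':1, 'j':4, 'k':1, 'm':3
Maximum: 'j' appears 4 times


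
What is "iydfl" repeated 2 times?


Input string: 'iydfl'
Operation: repeat 2 times
Concatenation: 'iydfl' + 'iydfl'
Result: iydfliydfl


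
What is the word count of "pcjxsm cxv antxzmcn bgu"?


Input string: 'pcjxsm cxv antxzmcn bgu'
Operation: split by spaces
Words found: 'pcjxsm', 'cxv', 'antxzmcn', 'bgu'
Word count: 4


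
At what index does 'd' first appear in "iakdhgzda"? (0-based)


Input string: 'iakdhgzda'
Target: 'd'
Scanning left to right: s[0]='i', s[1]='a', s[2]='k', s[3]='d'
First match at index: 3


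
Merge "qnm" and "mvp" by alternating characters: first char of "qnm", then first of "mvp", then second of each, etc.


String 1: 'qnm'
String 2: 'mvp'
Operation: alternate characters
Pairs: 'q'+'m', 'n'+'v', 'm'+'p'
Result: qmnvmp


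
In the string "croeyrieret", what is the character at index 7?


Input string: 'croeyrieret'
Operation: get character at index 7
Index mapping: s[0]='c', s[1]='r', s[2]='o', s[3]='e', s[4]='y', s[5]='r', s[6]='i', s[7]='e'
Result: 'e'


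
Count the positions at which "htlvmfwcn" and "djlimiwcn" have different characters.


String 1: 'htlvmfwcn'
String 2: 'djlimiwcn'
Compare each position: pos 0: 'h'!='d', pos 1: 't'!='j', pos 2: 'l'=='l', pos 3: 'v'!='i', pos 4: 'm'=='m', pos 5: 'f'!='i', pos 6: 'w'=='w', pos 7: 'c'=='c', pos 8: 'n'=='n'
Differing positions: 4
Hamming distance: 4


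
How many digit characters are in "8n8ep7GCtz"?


Input string: '8n8ep7GCtz'
Operation: count digit characters (0-9)
Scan: '8'(digit), 'n', '8'(digit), 'e', 'p', '7'(digit), 'G', 'C', 't', 'z'
Digits found: 3
Result: 3


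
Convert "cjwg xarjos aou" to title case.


Input string: 'cjwg xarjos aou'
Operation: capitalize first letter of each word
Word transformations: 'cjwg'->'Cjwg', 'xarjos'->'Xarjos', 'aou'->'Aou'
Result: Cjwg Xarjos Aou


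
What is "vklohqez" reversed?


Input string: 'vklohqez'
Operation: reverse character order
Original order: 'v' -> 'k' -> 'l' -> 'o' -> 'h' -> 'q' -> 'e' -> 'z'
Reversed order: 'z' -> 'e' -> 'q' -> 'h' -> 'o' -> 'l' -> 'k' -> 'v'
Result: zeqholkv


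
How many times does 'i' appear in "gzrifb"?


Input string: 'gzrifb'
Target character: 'i'
Scan each position: s[3]='i'
Matches found at indices: 3
Total: 1


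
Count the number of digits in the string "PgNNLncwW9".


Input string: 'PgNNLncwW9'
Operation: count digit characters (0-9)
Scan: 'P', 'g', 'N', 'N', 'L', 'n', 'c', 'w', 'W', '9'(digit)
Digits found: 1
Result: 1


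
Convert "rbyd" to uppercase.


Input string: 'rbyd'
Operation: convert each letter to uppercase
Mapping: 'r'->'R', 'b'->'B', 'y'->'Y', 'd'->'D'
Result: RBYD


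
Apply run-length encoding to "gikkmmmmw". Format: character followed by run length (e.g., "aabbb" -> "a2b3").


Input: 'gikkmmmmw'
Operation: identify consecutive runs
Runs: 'g' -> g1, 'i' -> i1, 'kk' -> k2, 'mmmm' -> m4, 'w' -> w1
Encoded: g1i1k2m4w1


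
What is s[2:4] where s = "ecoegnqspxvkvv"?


Input string: 'ecoegnqspxvkvv'
Operation: slice [2:4]
Extract characters: s[2]='o', s[3]='e'
Result: oe


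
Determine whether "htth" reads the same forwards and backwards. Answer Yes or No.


Input string: 'htth'
Reversed: 'htth'
Compare pairs: s[0]='h' vs s[3]='h' (match), s[1]='t' vs s[2]='t' (match)
Palindrome: Yes


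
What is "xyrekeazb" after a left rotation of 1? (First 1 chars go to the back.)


Input: 'xyrekeazb', shift = 1
Operation: split at index 1 and swap parts
Front part s[0:1] = 'x'
Back part s[1:] = 'yrekeazb'
Rotated = back + front = 'yrekeazb' + 'x'
Result: yrekeazbx


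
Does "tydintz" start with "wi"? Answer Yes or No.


Input string: 'tydintz'
Prefix to check: 'wi'
First 2 characters of input: 'ty'
Match: False
Result: No


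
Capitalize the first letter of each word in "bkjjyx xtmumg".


Input string: 'bkjjyx xtmumg'
Operation: capitalize first letter of each word
Word transformations: 'bkjjyx'->'Bkjjyx', 'xtmumg'->'Xtmumg'
Result: Bkjjyx Xtmumg


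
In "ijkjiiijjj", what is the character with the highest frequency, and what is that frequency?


Input: 'ijkjiiijjj'
Operation: tally each character
Counts: 'i':4, 'j':5, 'k':1
Maximum: 'j' appears 5 times


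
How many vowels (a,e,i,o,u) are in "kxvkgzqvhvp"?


Input string: 'kxvkgzqvhvp'
Operation: count vowels (a, e, i, o, u)
Scan: s[0]='k', s[1]='x', s[2]='v', s[3]='k', s[4]='g', s[5]='z', s[6]='q', s[7]='v', s[8]='h', s[9]='v', s[10]='p'
Vowels found: 0
Result: 0


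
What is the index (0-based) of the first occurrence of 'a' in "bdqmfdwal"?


Input string: 'bdqmfdwal'
Target: 'a'
Scanning left to right: s[0]='b', s[1]='d', s[2]='q', s[3]='m', s[4]='f', s[5]='d', s[6]='w', s[7]='a'
First match at index: 7


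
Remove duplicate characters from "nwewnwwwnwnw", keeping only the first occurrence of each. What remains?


Input: 'nwewnwwwnwnw'
Operation: keep first occurrence of each character
Scan: s[0]='n' new -> keep; s[1]='w' new -> keep; s[2]='e' new -> keep; s[3]='w' seen -> skip; s[4]='n' seen -> skip; s[5]='w' seen -> skip; s[6]='w' seen -> skip; s[7]='w' seen -> skip; s[8]='n' seen -> skip; s[9]='w' seen -> skip; s[10]='n' seen -> skip; s[11]='w' seen -> skip
Result: nwe


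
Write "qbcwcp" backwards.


Input string: 'qbcwcp'
Operation: reverse character order
Original order: 'q' -> 'b' -> 'c' -> 'w' -> 'c' -> 'p'
Reversed order: 'p' -> 'c' -> 'w' -> 'c' -> 'b' -> 'q'
Result: pcwcbq


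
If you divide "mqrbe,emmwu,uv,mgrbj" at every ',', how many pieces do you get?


Input string: 'mqrbe,emmwu,uv,mgrbj'
Delimiter: ','
Split result: 'mqrbe', 'emmwu', 'uv', 'mgrbj'
Number of parts: 4


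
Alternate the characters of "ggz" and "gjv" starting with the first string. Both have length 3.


String 1: 'ggz'
String 2: 'gjv'
Operation: alternate characters
Pairs: 'g'+'g', 'g'+'j', 'z'+'v'
Result: gggjzv


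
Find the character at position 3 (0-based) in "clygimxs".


Input string: 'clygimxs'
Operation: get character at index 3
Index mapping: s[0]='c', s[1]='l', s[2]='y', s[3]='g'
Result: 'g'


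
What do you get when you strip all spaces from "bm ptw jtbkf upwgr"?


Input string: 'bm ptw jtbkf upwgr'
Operation: remove all spaces
Words: 'bm', 'ptw', 'jtbkf', 'upwgr'
Join without spaces: bmptwjtbkfupwgr


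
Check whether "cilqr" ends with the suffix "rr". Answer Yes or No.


Input string: 'cilqr'
Suffix to check: 'rr'
Last 2 characters of input: 'qr'
Match: False
Result: No


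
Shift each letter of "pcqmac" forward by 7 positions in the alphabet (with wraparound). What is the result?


Input: 'pcqmac', shift = 7
Operation: for each letter, (position + 7) mod 26
Mapping: 'p'(15+7=22)->'w', 'c'(2+7=9)->'j', 'q'(16+7=23)->'x', 'm'(12+7=19)->'t', 'a'(0+7=7)->'h', 'c'(2+7=9)->'j'
Result: wjxthj


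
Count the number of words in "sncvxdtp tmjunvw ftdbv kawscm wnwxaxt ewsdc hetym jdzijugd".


Input string: 'sncvxdtp tmjunvw ftdbv kawscm wnwxaxt ewsdc hetym jdzijugd'
Operation: split by spaces
Words found: 'sncvxdtp', 'tmjunvw', 'ftdbv', 'kawscm', 'wnwxaxt', 'ewsdc', 'hetym', 'jdzijugd'
Word count: 8


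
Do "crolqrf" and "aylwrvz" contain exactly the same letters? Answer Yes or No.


String 1: 'crolqrf' -> sorted: 'cfloqrr'
String 2: 'aylwrvz' -> sorted: 'alrvwyz'
Compare sorted forms: 'cfloqrr' != 'alrvwyz'
Anagram: No


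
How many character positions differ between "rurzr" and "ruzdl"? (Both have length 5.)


String 1: 'rurzr'
String 2: 'ruzdl'
Compare each position: pos 0: 'r'=='r', pos 1: 'u'=='u', pos 2: 'r'!='z', pos 3: 'z'!='d', pos 4: 'r'!='l'
Differing positions: 3
Hamming distance: 3


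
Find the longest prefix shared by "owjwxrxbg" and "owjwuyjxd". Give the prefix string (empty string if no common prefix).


String 1: 'owjwxrxbg'
String 2: 'owjwuyjxd'
Compare position by position:
pos 0: 'o' vs 'o' match
pos 1: 'w' vs 'w' match
pos 2: 'j' vs 'j' match
pos 3: 'w' vs 'w' match
pos 4: 'x' vs 'u' differ -> stop
Longest common prefix: "owjw" (length 4)


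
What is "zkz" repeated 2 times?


Input string: 'zkz'
Operation: repeat 2 times
Concatenation: 'zkz' + 'zkz'
Result: zkzzkz


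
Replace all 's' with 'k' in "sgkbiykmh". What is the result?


Input string: 'sgkbiykmh'
Operation: replace 's' with 'k'
Positions of 's': 0
After replacement: kgkbiykmh


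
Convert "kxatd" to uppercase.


Input string: 'kxatd'
Operation: convert each letter to uppercase
Mapping: 'k'->'K', 'x'->'X', 'a'->'A', 't'->'T', 'd'->'D'
Result: KXATD


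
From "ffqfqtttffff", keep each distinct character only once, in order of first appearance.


Input: 'ffqfqtttffff'
Operation: keep first occurrence of each character
Scan: s[0]='f' new -> keep; s[1]='f' seen -> skip; s[2]='q' new -> keep; s[3]='f' seen -> skip; s[4]='q' seen -> skip; s[5]='t' new -> keep; s[6]='t' seen -> skip; s[7]='t' seen -> skip; s[8]='f' seen -> skip; s[9]='f' seen -> skip; s[10]='f' seen -> skip; s[11]='f' seen -> skip
Result: fqt


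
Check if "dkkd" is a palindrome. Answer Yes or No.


Input string: 'dkkd'
Reversed: 'dkkd'
Compare pairs: s[0]='d' vs s[3]='d' (match), s[1]='k' vs s[2]='k' (match)
Palindrome: Yes


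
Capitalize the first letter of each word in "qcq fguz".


Input string: 'qcq fguz'
Operation: capitalize first letter of each word
Word transformations: 'qcq'->'Qcq', 'fguz'->'Fguz'
Result: Qcq Fguz


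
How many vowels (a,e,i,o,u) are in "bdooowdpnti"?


Input string: 'bdooowdpnti'
Operation: count vowels (a, e, i, o, u)
Scan: s[0]='b', s[1]='d', s[2]='o' (vowel), s[3]='o' (vowel), s[4]='o' (vowel), s[5]='w', s[6]='d', s[7]='p', s[8]='n', s[9]='t', s[10]='i' (vowel)
Vowels found: 4
Result: 4


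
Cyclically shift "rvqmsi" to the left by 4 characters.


Input: 'rvqmsi', shift = 4
Operation: split at index 4 and swap parts
Front part s[0:4] = 'rvqm'
Back part s[4:] = 'si'
Rotated = back + front = 'si' + 'rvqm'
Result: sirvqm


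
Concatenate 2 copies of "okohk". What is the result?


Input string: 'okohk'
Operation: repeat 2 times
Concatenation: 'okohk' + 'okohk'
Result: okohkokohk


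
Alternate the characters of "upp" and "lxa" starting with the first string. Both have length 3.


String 1: 'upp'
String 2: 'lxa'
Operation: alternate characters
Pairs: 'u'+'l', 'p'+'x', 'p'+'a'
Result: ulpxpa


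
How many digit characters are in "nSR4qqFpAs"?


Input string: 'nSR4qqFpAs'
Operation: count digit characters (0-9)
Scan: 'n', 'S', 'R', '4'(digit), 'q', 'q', 'F', 'p', 'A', 's'
Digits found: 1
Result: 1


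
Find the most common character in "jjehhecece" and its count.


Input: 'jjehhecece'
Operation: tally each character
Counts: 'c':2, 'e':4, 'h':2, 'j':2
Maximum: 'e' appears 4 times


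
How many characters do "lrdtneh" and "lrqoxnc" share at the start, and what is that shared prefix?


String 1: 'lrdtneh'
String 2: 'lrqoxnc'
Compare position by position:
pos 0: 'l' vs 'l' match
pos 1: 'r' vs 'r' match
pos 2: 'd' vs 'q' differ -> stop
Longest common prefix: "lr" (length 2)


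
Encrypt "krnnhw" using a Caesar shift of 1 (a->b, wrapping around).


Input: 'krnnhw', shift = 1
Operation: for each letter, (position + 1) mod 26
Mapping: 'k'(10+1=11)->'l', 'r'(17+1=18)->'s', 'n'(13+1=14)->'o', 'n'(13+1=14)->'o', 'h'(7+1=8)->'i', 'w'(22+1=23)->'x'
Result: lsooix


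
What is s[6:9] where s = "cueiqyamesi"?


Input string: 'cueiqyamesi'
Operation: slice [6:9]
Extract characters: s[6]='a', s[7]='m', s[8]='e'
Result: ame


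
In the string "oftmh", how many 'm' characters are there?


Input string: 'oftmh'
Target character: 'm'
Scan each position: s[3]='m'
Matches found at indices: 3
Total: 1


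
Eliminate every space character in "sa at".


Input string: 'sa at'
Operation: remove all spaces
Words: 'sa', 'at'
Join without spaces: saat


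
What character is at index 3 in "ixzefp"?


Input string: 'ixzefp'
Operation: get character at index 3
Index mapping: s[0]='i', s[1]='x', s[2]='z', s[3]='e'
Result: 'e'


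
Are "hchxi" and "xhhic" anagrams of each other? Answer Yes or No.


String 1: 'hchxi' -> sorted: 'chhix'
String 2: 'xhhic' -> sorted: 'chhix'
Compare sorted forms: 'chhix' == 'chhix'
Anagram: Yes


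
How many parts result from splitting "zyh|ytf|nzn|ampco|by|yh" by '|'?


Input string: 'zyh|ytf|nzn|ampco|by|yh'
Delimiter: '|'
Split result: 'zyh', 'ytf', 'nzn', 'ampco', 'by', 'yh'
Number of parts: 6


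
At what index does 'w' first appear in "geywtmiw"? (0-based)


Input string: 'geywtmiw'
Target: 'w'
Scanning left to right: s[0]='g', s[1]='e', s[2]='y', s[3]='w'
First match at index: 3


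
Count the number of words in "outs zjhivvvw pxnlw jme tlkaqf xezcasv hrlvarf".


Input string: 'outs zjhivvvw pxnlw jme tlkaqf xezcasv hrlvarf'
Operation: split by spaces
Words found: 'outs', 'zjhivvvw', 'pxnlw', 'jme', 'tlkaqf', 'xezcasv', 'hrlvarf'
Word count: 7


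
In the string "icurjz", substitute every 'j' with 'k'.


Input string: 'icurjz'
Operation: replace 'j' with 'k'
Positions of 'j': 4
After replacement: icurkz


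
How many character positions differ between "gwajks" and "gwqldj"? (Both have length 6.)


String 1: 'gwajks'
String 2: 'gwqldj'
Compare each position: pos 0: 'g'=='g', pos 1: 'w'=='w', pos 2: 'a'!='q', pos 3: 'j'!='l', pos 4: 'k'!='d', pos 5: 's'!='j'
Differing positions: 4
Hamming distance: 4


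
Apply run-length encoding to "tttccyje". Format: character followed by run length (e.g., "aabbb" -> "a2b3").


Input: 'tttccyje'
Operation: identify consecutive runs
Runs: 'ttt' -> t3, 'cc' -> c2, 'y' -> y1, 'j' -> j1, 'e' -> e1
Encoded: t3c2y1j1e1


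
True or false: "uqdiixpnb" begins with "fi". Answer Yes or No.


Input string: 'uqdiixpnb'
Prefix to check: 'fi'
First 2 characters of input: 'uq'
Match: False
Result: No


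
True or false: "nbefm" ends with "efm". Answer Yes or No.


Input string: 'nbefm'
Suffix to check: 'efm'
Last 3 characters of input: 'efm'
Match: True
Result: Yes


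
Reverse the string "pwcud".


Input string: 'pwcud'
Operation: reverse character order
Original order: 'p' -> 'w' -> 'c' -> 'u' -> 'd'
Reversed order: 'd' -> 'u' -> 'c' -> 'w' -> 'p'
Result: ducwp


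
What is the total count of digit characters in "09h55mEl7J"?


Input string: '09h55mEl7J'
Operation: count digit characters (0-9)
Scan: '0'(digit), '9'(digit), 'h', '5'(digit), '5'(digit), 'm', 'E', 'l', '7'(digit), 'J'
Digits found: 5
Result: 5


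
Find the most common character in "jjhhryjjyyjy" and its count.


Input: 'jjhhryjjyyjy'
Operation: tally each character
Counts: 'h':2, 'j':5, 'r':1, 'y':4
Maximum: 'j' appears 5 times


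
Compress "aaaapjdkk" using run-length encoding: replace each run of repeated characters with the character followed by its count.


Input: 'aaaapjdkk'
Operation: identify consecutive runs
Runs: 'aaaa' -> a4, 'p' -> p1, 'j' -> j1, 'd' -> d1, 'kk' -> k2
Encoded: a4p1j1d1k2


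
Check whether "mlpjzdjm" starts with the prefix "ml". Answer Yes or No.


Input string: 'mlpjzdjm'
Prefix to check: 'ml'
First 2 characters of input: 'ml'
Match: True
Result: Yes


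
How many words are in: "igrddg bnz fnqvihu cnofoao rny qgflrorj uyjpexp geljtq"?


Input string: 'igrddg bnz fnqvihu cnofoao rny qgflrorj uyjpexp geljtq'
Operation: split by spaces
Words found: 'igrddg', 'bnz', 'fnqvihu', 'cnofoao', 'rny', 'qgflrorj', 'uyjpexp', 'geljtq'
Word count: 8


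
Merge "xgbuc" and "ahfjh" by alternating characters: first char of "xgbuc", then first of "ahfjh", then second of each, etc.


String 1: 'xgbuc'
String 2: 'ahfjh'
Operation: alternate characters
Pairs: 'x'+'a', 'g'+'h', 'b'+'f', 'u'+'j', 'c'+'h'
Result: xaghbfujch


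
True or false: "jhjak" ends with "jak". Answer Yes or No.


Input string: 'jhjak'
Suffix to check: 'jak'
Last 3 characters of input: 'jak'
Match: True
Result: Yes


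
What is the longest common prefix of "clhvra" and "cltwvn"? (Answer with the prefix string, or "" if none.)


String 1: 'clhvra'
String 2: 'cltwvn'
Compare position by position:
pos 0: 'c' vs 'c' match
pos 1: 'l' vs 'l' match
pos 2: 'h' vs 't' differ -> stop
Longest common prefix: "cl" (length 2)


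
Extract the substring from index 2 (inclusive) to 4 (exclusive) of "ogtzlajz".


Input string: 'ogtzlajz'
Operation: slice [2:4]
Extract characters: s[2]='t', s[3]='z'
Result: tz


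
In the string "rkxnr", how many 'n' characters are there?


Input string: 'rkxnr'
Target character: 'n'
Scan each position: s[3]='n'
Matches found at indices: 3
Total: 1


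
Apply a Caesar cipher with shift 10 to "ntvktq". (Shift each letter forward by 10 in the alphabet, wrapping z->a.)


Input: 'ntvktq', shift = 10
Operation: for each letter, (position + 10) mod 26
Mapping: 'n'(13+10=23)->'x', 't'(19+10=29, 29 mod 26=3)->'d', 'v'(21+10=31, 31 mod 26=5)->'f', 'k'(10+10=20)->'u', 't'(19+10=29, 29 mod 26=3)->'d', 'q'(16+10=26, 26 mod 26=0)->'a'
Result: xdfuda


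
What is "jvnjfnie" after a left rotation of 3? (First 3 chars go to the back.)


Input: 'jvnjfnie', shift = 3
Operation: split at index 3 and swap parts
Front part s[0:3] = 'jvn'
Back part s[3:] = 'jfnie'
Rotated = back + front = 'jfnie' + 'jvn'
Result: jfniejvn


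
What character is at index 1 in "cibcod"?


Input string: 'cibcod'
Operation: get character at index 1
Index mapping: s[0]='c', s[1]='i'
Result: 'i'


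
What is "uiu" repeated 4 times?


Input string: 'uiu'
Operation: repeat 4 times
Concatenation: 'uiu' + 'uiu' + 'uiu' + 'uiu'
Result: uiuuiuuiuuiu


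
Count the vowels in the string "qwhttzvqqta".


Input string: 'qwhttzvqqta'
Operation: count vowels (a, e, i, o, u)
Scan: s[0]='q', s[1]='w', s[2]='h', s[3]='t', s[4]='t', s[5]='z', s[6]='v', s[7]='q', s[8]='q', s[9]='t', s[10]='a' (vowel)
Vowels found: 1
Result: 1


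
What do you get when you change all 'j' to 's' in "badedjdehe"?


Input string: 'badedjdehe'
Operation: replace 'j' with 's'
Positions of 'j': 5
After replacement: badedsdehe


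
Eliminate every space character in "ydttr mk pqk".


Input string: 'ydttr mk pqk'
Operation: remove all spaces
Words: 'ydttr', 'mk', 'pqk'
Join without spaces: ydttrmkpqk


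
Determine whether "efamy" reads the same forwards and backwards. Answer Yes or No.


Input string: 'efamy'
Reversed: 'ymafe'
Compare pairs: s[0]='e' vs s[4]='y' (mismatch), s[1]='f' vs s[3]='m' (mismatch)
Palindrome: No


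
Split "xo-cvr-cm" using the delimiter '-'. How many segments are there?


Input string: 'xo-cvr-cm'
Delimiter: '-'
Split result: 'xo', 'cvr', 'cm'
Number of parts: 3


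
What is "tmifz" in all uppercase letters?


Input string: 'tmifz'
Operation: convert each letter to uppercase
Mapping: 't'->'T', 'm'->'M', 'i'->'I', 'f'->'F', 'z'->'Z'
Result: TMIFZ


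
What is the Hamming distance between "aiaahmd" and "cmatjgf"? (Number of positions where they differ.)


String 1: 'aiaahmd'
String 2: 'cmatjgf'
Compare each position: pos 0: 'a'!='c', pos 1: 'i'!='m', pos 2: 'a'=='a', pos 3: 'a'!='t', pos 4: 'h'!='j', pos 5: 'm'!='g', pos 6: 'd'!='f'
Differing positions: 6
Hamming distance: 6


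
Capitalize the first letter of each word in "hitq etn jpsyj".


Input string: 'hitq etn jpsyj'
Operation: capitalize first letter of each word
Word transformations: 'hitq'->'Hitq', 'etn'->'Etn', 'jpsyj'->'Jpsyj'
Result: Hitq Etn Jpsyj


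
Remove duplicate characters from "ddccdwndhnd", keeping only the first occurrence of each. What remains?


Input: 'ddccdwndhnd'
Operation: keep first occurrence of each character
Scan: s[0]='d' new -> keep; s[1]='d' seen -> skip; s[2]='c' new -> keep; s[3]='c' seen -> skip; s[4]='d' seen -> skip; s[5]='w' new -> keep; s[6]='n' new -> keep; s[7]='d' seen -> skip; s[8]='h' new -> keep; s[9]='n' seen -> skip; s[10]='d' seen -> skip
Result: dcwnh


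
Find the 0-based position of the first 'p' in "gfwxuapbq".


Input string: 'gfwxuapbq'
Target: 'p'
Scanning left to right: s[0]='g', s[1]='f', s[2]='w', s[3]='x', s[4]='u', s[5]='a', s[6]='p'
First match at index: 6


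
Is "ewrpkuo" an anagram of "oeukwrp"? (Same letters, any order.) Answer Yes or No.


String 1: 'oeukwrp' -> sorted: 'ekopruw'
String 2: 'ewrpkuo' -> sorted: 'ekopruw'
Compare sorted forms: 'ekopruw' == 'ekopruw'
Anagram: Yes
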